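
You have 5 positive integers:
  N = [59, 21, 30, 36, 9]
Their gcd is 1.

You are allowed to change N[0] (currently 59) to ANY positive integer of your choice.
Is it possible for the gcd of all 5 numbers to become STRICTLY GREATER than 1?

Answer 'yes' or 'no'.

Answer: yes

Derivation:
Current gcd = 1
gcd of all OTHER numbers (without N[0]=59): gcd([21, 30, 36, 9]) = 3
The new gcd after any change is gcd(3, new_value).
This can be at most 3.
Since 3 > old gcd 1, the gcd CAN increase (e.g., set N[0] = 3).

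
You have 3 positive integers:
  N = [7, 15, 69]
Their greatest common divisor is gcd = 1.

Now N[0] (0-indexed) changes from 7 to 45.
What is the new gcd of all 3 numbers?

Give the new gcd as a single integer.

Numbers: [7, 15, 69], gcd = 1
Change: index 0, 7 -> 45
gcd of the OTHER numbers (without index 0): gcd([15, 69]) = 3
New gcd = gcd(g_others, new_val) = gcd(3, 45) = 3

Answer: 3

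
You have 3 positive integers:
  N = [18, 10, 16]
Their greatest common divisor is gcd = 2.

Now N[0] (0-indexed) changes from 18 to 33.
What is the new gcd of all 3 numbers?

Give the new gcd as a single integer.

Answer: 1

Derivation:
Numbers: [18, 10, 16], gcd = 2
Change: index 0, 18 -> 33
gcd of the OTHER numbers (without index 0): gcd([10, 16]) = 2
New gcd = gcd(g_others, new_val) = gcd(2, 33) = 1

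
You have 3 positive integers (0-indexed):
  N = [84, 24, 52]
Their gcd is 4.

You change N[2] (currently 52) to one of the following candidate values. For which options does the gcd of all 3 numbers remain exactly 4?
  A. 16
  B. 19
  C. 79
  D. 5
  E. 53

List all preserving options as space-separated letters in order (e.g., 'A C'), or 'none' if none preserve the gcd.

Old gcd = 4; gcd of others (without N[2]) = 12
New gcd for candidate v: gcd(12, v). Preserves old gcd iff gcd(12, v) = 4.
  Option A: v=16, gcd(12,16)=4 -> preserves
  Option B: v=19, gcd(12,19)=1 -> changes
  Option C: v=79, gcd(12,79)=1 -> changes
  Option D: v=5, gcd(12,5)=1 -> changes
  Option E: v=53, gcd(12,53)=1 -> changes

Answer: A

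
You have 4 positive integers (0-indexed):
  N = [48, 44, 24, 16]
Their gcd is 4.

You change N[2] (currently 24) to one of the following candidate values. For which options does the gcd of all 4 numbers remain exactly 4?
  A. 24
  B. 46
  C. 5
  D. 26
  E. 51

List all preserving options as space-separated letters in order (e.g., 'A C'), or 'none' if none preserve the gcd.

Old gcd = 4; gcd of others (without N[2]) = 4
New gcd for candidate v: gcd(4, v). Preserves old gcd iff gcd(4, v) = 4.
  Option A: v=24, gcd(4,24)=4 -> preserves
  Option B: v=46, gcd(4,46)=2 -> changes
  Option C: v=5, gcd(4,5)=1 -> changes
  Option D: v=26, gcd(4,26)=2 -> changes
  Option E: v=51, gcd(4,51)=1 -> changes

Answer: A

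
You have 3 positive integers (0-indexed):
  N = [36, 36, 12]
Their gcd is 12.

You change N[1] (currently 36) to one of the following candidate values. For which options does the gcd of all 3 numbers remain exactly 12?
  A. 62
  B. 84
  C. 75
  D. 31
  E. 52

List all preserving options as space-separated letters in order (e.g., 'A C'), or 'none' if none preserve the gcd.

Answer: B

Derivation:
Old gcd = 12; gcd of others (without N[1]) = 12
New gcd for candidate v: gcd(12, v). Preserves old gcd iff gcd(12, v) = 12.
  Option A: v=62, gcd(12,62)=2 -> changes
  Option B: v=84, gcd(12,84)=12 -> preserves
  Option C: v=75, gcd(12,75)=3 -> changes
  Option D: v=31, gcd(12,31)=1 -> changes
  Option E: v=52, gcd(12,52)=4 -> changes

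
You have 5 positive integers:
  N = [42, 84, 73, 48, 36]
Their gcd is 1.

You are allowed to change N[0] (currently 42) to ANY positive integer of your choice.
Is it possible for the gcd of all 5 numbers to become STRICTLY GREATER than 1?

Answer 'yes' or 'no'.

Answer: no

Derivation:
Current gcd = 1
gcd of all OTHER numbers (without N[0]=42): gcd([84, 73, 48, 36]) = 1
The new gcd after any change is gcd(1, new_value).
This can be at most 1.
Since 1 = old gcd 1, the gcd can only stay the same or decrease.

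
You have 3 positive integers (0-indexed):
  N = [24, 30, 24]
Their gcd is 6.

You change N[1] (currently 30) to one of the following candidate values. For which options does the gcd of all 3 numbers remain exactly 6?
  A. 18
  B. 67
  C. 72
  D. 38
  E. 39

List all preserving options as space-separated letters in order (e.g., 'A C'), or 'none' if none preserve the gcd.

Answer: A

Derivation:
Old gcd = 6; gcd of others (without N[1]) = 24
New gcd for candidate v: gcd(24, v). Preserves old gcd iff gcd(24, v) = 6.
  Option A: v=18, gcd(24,18)=6 -> preserves
  Option B: v=67, gcd(24,67)=1 -> changes
  Option C: v=72, gcd(24,72)=24 -> changes
  Option D: v=38, gcd(24,38)=2 -> changes
  Option E: v=39, gcd(24,39)=3 -> changes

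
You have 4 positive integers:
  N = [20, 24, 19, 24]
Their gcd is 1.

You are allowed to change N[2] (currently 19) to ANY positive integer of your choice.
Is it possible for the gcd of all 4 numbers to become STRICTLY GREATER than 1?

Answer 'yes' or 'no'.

Current gcd = 1
gcd of all OTHER numbers (without N[2]=19): gcd([20, 24, 24]) = 4
The new gcd after any change is gcd(4, new_value).
This can be at most 4.
Since 4 > old gcd 1, the gcd CAN increase (e.g., set N[2] = 4).

Answer: yes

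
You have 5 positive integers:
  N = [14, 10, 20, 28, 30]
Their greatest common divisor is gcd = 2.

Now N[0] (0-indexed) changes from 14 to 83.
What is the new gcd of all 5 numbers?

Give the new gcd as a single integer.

Numbers: [14, 10, 20, 28, 30], gcd = 2
Change: index 0, 14 -> 83
gcd of the OTHER numbers (without index 0): gcd([10, 20, 28, 30]) = 2
New gcd = gcd(g_others, new_val) = gcd(2, 83) = 1

Answer: 1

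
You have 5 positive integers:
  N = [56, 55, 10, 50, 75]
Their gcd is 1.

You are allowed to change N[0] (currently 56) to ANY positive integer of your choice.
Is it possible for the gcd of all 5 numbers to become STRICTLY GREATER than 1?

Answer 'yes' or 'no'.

Current gcd = 1
gcd of all OTHER numbers (without N[0]=56): gcd([55, 10, 50, 75]) = 5
The new gcd after any change is gcd(5, new_value).
This can be at most 5.
Since 5 > old gcd 1, the gcd CAN increase (e.g., set N[0] = 5).

Answer: yes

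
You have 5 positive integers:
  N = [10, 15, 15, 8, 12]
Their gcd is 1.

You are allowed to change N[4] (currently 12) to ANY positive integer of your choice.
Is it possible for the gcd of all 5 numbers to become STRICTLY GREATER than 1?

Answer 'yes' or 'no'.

Current gcd = 1
gcd of all OTHER numbers (without N[4]=12): gcd([10, 15, 15, 8]) = 1
The new gcd after any change is gcd(1, new_value).
This can be at most 1.
Since 1 = old gcd 1, the gcd can only stay the same or decrease.

Answer: no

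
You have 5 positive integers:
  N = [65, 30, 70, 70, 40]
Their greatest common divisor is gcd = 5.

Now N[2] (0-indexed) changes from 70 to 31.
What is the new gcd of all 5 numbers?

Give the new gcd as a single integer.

Numbers: [65, 30, 70, 70, 40], gcd = 5
Change: index 2, 70 -> 31
gcd of the OTHER numbers (without index 2): gcd([65, 30, 70, 40]) = 5
New gcd = gcd(g_others, new_val) = gcd(5, 31) = 1

Answer: 1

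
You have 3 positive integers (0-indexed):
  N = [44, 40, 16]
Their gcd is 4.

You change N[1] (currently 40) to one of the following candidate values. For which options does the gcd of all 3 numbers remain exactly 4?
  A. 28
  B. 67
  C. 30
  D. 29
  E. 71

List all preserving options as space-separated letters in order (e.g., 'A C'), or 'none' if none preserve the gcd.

Answer: A

Derivation:
Old gcd = 4; gcd of others (without N[1]) = 4
New gcd for candidate v: gcd(4, v). Preserves old gcd iff gcd(4, v) = 4.
  Option A: v=28, gcd(4,28)=4 -> preserves
  Option B: v=67, gcd(4,67)=1 -> changes
  Option C: v=30, gcd(4,30)=2 -> changes
  Option D: v=29, gcd(4,29)=1 -> changes
  Option E: v=71, gcd(4,71)=1 -> changes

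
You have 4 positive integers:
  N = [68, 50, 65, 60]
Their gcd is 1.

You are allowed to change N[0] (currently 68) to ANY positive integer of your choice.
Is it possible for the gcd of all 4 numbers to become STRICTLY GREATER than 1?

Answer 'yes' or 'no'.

Answer: yes

Derivation:
Current gcd = 1
gcd of all OTHER numbers (without N[0]=68): gcd([50, 65, 60]) = 5
The new gcd after any change is gcd(5, new_value).
This can be at most 5.
Since 5 > old gcd 1, the gcd CAN increase (e.g., set N[0] = 5).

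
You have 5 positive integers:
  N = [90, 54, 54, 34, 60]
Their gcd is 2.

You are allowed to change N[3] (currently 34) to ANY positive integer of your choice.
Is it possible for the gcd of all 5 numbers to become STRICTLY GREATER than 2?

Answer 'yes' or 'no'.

Answer: yes

Derivation:
Current gcd = 2
gcd of all OTHER numbers (without N[3]=34): gcd([90, 54, 54, 60]) = 6
The new gcd after any change is gcd(6, new_value).
This can be at most 6.
Since 6 > old gcd 2, the gcd CAN increase (e.g., set N[3] = 6).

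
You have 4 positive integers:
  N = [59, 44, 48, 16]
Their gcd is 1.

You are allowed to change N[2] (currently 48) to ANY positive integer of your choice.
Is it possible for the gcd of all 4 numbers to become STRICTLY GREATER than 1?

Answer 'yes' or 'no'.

Current gcd = 1
gcd of all OTHER numbers (without N[2]=48): gcd([59, 44, 16]) = 1
The new gcd after any change is gcd(1, new_value).
This can be at most 1.
Since 1 = old gcd 1, the gcd can only stay the same or decrease.

Answer: no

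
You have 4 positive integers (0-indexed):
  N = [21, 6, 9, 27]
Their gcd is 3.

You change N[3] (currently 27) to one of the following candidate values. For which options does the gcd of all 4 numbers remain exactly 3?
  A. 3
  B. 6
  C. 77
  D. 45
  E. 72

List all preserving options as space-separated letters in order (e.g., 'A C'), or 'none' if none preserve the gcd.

Old gcd = 3; gcd of others (without N[3]) = 3
New gcd for candidate v: gcd(3, v). Preserves old gcd iff gcd(3, v) = 3.
  Option A: v=3, gcd(3,3)=3 -> preserves
  Option B: v=6, gcd(3,6)=3 -> preserves
  Option C: v=77, gcd(3,77)=1 -> changes
  Option D: v=45, gcd(3,45)=3 -> preserves
  Option E: v=72, gcd(3,72)=3 -> preserves

Answer: A B D E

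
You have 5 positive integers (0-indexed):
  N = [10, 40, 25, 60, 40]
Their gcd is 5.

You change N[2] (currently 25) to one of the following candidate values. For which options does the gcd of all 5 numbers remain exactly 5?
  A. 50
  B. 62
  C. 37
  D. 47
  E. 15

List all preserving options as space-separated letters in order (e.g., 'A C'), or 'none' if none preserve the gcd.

Answer: E

Derivation:
Old gcd = 5; gcd of others (without N[2]) = 10
New gcd for candidate v: gcd(10, v). Preserves old gcd iff gcd(10, v) = 5.
  Option A: v=50, gcd(10,50)=10 -> changes
  Option B: v=62, gcd(10,62)=2 -> changes
  Option C: v=37, gcd(10,37)=1 -> changes
  Option D: v=47, gcd(10,47)=1 -> changes
  Option E: v=15, gcd(10,15)=5 -> preserves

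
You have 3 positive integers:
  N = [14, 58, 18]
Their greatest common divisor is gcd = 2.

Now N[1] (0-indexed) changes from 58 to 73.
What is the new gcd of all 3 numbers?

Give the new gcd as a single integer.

Answer: 1

Derivation:
Numbers: [14, 58, 18], gcd = 2
Change: index 1, 58 -> 73
gcd of the OTHER numbers (without index 1): gcd([14, 18]) = 2
New gcd = gcd(g_others, new_val) = gcd(2, 73) = 1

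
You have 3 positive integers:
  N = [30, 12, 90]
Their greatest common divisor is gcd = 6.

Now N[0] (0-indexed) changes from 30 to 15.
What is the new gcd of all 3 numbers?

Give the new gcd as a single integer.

Answer: 3

Derivation:
Numbers: [30, 12, 90], gcd = 6
Change: index 0, 30 -> 15
gcd of the OTHER numbers (without index 0): gcd([12, 90]) = 6
New gcd = gcd(g_others, new_val) = gcd(6, 15) = 3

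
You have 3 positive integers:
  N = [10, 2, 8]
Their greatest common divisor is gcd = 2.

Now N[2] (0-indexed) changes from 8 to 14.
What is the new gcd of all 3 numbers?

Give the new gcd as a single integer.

Numbers: [10, 2, 8], gcd = 2
Change: index 2, 8 -> 14
gcd of the OTHER numbers (without index 2): gcd([10, 2]) = 2
New gcd = gcd(g_others, new_val) = gcd(2, 14) = 2

Answer: 2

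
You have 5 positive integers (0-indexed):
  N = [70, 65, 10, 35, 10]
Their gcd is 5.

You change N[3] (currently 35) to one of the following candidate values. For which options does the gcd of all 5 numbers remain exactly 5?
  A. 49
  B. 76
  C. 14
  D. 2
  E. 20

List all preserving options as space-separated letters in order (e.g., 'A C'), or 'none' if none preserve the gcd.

Old gcd = 5; gcd of others (without N[3]) = 5
New gcd for candidate v: gcd(5, v). Preserves old gcd iff gcd(5, v) = 5.
  Option A: v=49, gcd(5,49)=1 -> changes
  Option B: v=76, gcd(5,76)=1 -> changes
  Option C: v=14, gcd(5,14)=1 -> changes
  Option D: v=2, gcd(5,2)=1 -> changes
  Option E: v=20, gcd(5,20)=5 -> preserves

Answer: E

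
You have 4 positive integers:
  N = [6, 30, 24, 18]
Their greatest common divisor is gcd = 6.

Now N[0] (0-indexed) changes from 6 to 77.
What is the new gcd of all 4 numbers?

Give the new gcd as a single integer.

Numbers: [6, 30, 24, 18], gcd = 6
Change: index 0, 6 -> 77
gcd of the OTHER numbers (without index 0): gcd([30, 24, 18]) = 6
New gcd = gcd(g_others, new_val) = gcd(6, 77) = 1

Answer: 1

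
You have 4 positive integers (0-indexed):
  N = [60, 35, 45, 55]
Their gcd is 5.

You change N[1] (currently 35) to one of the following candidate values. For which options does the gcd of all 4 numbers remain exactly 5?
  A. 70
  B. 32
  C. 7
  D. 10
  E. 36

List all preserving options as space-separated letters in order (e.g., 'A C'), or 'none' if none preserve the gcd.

Answer: A D

Derivation:
Old gcd = 5; gcd of others (without N[1]) = 5
New gcd for candidate v: gcd(5, v). Preserves old gcd iff gcd(5, v) = 5.
  Option A: v=70, gcd(5,70)=5 -> preserves
  Option B: v=32, gcd(5,32)=1 -> changes
  Option C: v=7, gcd(5,7)=1 -> changes
  Option D: v=10, gcd(5,10)=5 -> preserves
  Option E: v=36, gcd(5,36)=1 -> changes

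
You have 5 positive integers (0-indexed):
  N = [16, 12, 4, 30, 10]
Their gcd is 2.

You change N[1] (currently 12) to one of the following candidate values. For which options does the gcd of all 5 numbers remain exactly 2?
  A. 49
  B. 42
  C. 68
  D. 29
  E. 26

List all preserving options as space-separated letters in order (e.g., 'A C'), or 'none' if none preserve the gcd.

Answer: B C E

Derivation:
Old gcd = 2; gcd of others (without N[1]) = 2
New gcd for candidate v: gcd(2, v). Preserves old gcd iff gcd(2, v) = 2.
  Option A: v=49, gcd(2,49)=1 -> changes
  Option B: v=42, gcd(2,42)=2 -> preserves
  Option C: v=68, gcd(2,68)=2 -> preserves
  Option D: v=29, gcd(2,29)=1 -> changes
  Option E: v=26, gcd(2,26)=2 -> preserves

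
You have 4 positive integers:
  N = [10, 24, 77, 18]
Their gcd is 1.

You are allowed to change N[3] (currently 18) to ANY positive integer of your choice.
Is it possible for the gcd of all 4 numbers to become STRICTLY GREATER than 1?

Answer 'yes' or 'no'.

Current gcd = 1
gcd of all OTHER numbers (without N[3]=18): gcd([10, 24, 77]) = 1
The new gcd after any change is gcd(1, new_value).
This can be at most 1.
Since 1 = old gcd 1, the gcd can only stay the same or decrease.

Answer: no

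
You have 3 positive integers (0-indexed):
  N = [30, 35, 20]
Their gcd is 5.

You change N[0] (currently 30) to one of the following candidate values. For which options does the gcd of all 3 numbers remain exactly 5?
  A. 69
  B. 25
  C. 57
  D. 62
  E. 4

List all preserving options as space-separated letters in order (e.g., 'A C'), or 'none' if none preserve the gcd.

Answer: B

Derivation:
Old gcd = 5; gcd of others (without N[0]) = 5
New gcd for candidate v: gcd(5, v). Preserves old gcd iff gcd(5, v) = 5.
  Option A: v=69, gcd(5,69)=1 -> changes
  Option B: v=25, gcd(5,25)=5 -> preserves
  Option C: v=57, gcd(5,57)=1 -> changes
  Option D: v=62, gcd(5,62)=1 -> changes
  Option E: v=4, gcd(5,4)=1 -> changes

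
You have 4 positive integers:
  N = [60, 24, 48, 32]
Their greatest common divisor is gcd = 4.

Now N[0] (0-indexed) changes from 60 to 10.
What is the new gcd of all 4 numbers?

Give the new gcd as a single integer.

Answer: 2

Derivation:
Numbers: [60, 24, 48, 32], gcd = 4
Change: index 0, 60 -> 10
gcd of the OTHER numbers (without index 0): gcd([24, 48, 32]) = 8
New gcd = gcd(g_others, new_val) = gcd(8, 10) = 2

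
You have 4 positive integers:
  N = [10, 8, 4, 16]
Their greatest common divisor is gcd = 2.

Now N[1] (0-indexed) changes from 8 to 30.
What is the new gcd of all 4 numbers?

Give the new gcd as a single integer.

Answer: 2

Derivation:
Numbers: [10, 8, 4, 16], gcd = 2
Change: index 1, 8 -> 30
gcd of the OTHER numbers (without index 1): gcd([10, 4, 16]) = 2
New gcd = gcd(g_others, new_val) = gcd(2, 30) = 2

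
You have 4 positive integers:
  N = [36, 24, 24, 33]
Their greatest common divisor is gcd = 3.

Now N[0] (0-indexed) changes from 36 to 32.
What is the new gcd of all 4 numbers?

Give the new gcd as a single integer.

Answer: 1

Derivation:
Numbers: [36, 24, 24, 33], gcd = 3
Change: index 0, 36 -> 32
gcd of the OTHER numbers (without index 0): gcd([24, 24, 33]) = 3
New gcd = gcd(g_others, new_val) = gcd(3, 32) = 1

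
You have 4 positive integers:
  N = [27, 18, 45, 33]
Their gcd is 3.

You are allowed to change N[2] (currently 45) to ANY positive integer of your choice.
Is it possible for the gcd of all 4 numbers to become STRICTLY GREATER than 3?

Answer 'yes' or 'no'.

Current gcd = 3
gcd of all OTHER numbers (without N[2]=45): gcd([27, 18, 33]) = 3
The new gcd after any change is gcd(3, new_value).
This can be at most 3.
Since 3 = old gcd 3, the gcd can only stay the same or decrease.

Answer: no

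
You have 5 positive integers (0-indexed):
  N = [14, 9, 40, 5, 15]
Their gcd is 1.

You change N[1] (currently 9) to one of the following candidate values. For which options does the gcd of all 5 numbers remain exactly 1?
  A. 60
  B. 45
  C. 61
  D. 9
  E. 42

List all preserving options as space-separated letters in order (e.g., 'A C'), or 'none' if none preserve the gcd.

Answer: A B C D E

Derivation:
Old gcd = 1; gcd of others (without N[1]) = 1
New gcd for candidate v: gcd(1, v). Preserves old gcd iff gcd(1, v) = 1.
  Option A: v=60, gcd(1,60)=1 -> preserves
  Option B: v=45, gcd(1,45)=1 -> preserves
  Option C: v=61, gcd(1,61)=1 -> preserves
  Option D: v=9, gcd(1,9)=1 -> preserves
  Option E: v=42, gcd(1,42)=1 -> preserves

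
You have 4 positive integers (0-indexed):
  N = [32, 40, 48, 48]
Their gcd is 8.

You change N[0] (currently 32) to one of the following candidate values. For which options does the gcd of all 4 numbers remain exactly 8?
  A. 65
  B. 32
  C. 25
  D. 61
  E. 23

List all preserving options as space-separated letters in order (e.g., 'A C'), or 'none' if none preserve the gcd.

Old gcd = 8; gcd of others (without N[0]) = 8
New gcd for candidate v: gcd(8, v). Preserves old gcd iff gcd(8, v) = 8.
  Option A: v=65, gcd(8,65)=1 -> changes
  Option B: v=32, gcd(8,32)=8 -> preserves
  Option C: v=25, gcd(8,25)=1 -> changes
  Option D: v=61, gcd(8,61)=1 -> changes
  Option E: v=23, gcd(8,23)=1 -> changes

Answer: B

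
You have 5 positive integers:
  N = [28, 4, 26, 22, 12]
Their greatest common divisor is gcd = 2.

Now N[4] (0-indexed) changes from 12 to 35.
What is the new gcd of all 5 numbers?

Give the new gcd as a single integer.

Numbers: [28, 4, 26, 22, 12], gcd = 2
Change: index 4, 12 -> 35
gcd of the OTHER numbers (without index 4): gcd([28, 4, 26, 22]) = 2
New gcd = gcd(g_others, new_val) = gcd(2, 35) = 1

Answer: 1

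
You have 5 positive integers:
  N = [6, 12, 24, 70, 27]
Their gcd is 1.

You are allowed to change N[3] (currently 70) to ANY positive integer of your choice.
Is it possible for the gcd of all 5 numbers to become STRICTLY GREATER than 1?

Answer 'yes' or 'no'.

Answer: yes

Derivation:
Current gcd = 1
gcd of all OTHER numbers (without N[3]=70): gcd([6, 12, 24, 27]) = 3
The new gcd after any change is gcd(3, new_value).
This can be at most 3.
Since 3 > old gcd 1, the gcd CAN increase (e.g., set N[3] = 3).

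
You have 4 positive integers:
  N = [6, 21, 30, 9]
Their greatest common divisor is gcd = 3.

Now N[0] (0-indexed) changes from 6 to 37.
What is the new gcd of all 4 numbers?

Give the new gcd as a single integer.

Numbers: [6, 21, 30, 9], gcd = 3
Change: index 0, 6 -> 37
gcd of the OTHER numbers (without index 0): gcd([21, 30, 9]) = 3
New gcd = gcd(g_others, new_val) = gcd(3, 37) = 1

Answer: 1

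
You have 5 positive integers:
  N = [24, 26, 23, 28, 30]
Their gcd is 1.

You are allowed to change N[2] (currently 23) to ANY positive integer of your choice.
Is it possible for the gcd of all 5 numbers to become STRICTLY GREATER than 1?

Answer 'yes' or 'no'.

Current gcd = 1
gcd of all OTHER numbers (without N[2]=23): gcd([24, 26, 28, 30]) = 2
The new gcd after any change is gcd(2, new_value).
This can be at most 2.
Since 2 > old gcd 1, the gcd CAN increase (e.g., set N[2] = 2).

Answer: yes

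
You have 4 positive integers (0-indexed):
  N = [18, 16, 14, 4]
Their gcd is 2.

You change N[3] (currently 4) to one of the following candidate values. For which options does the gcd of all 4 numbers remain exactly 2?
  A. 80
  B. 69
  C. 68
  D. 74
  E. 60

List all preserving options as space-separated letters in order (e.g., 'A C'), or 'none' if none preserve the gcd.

Answer: A C D E

Derivation:
Old gcd = 2; gcd of others (without N[3]) = 2
New gcd for candidate v: gcd(2, v). Preserves old gcd iff gcd(2, v) = 2.
  Option A: v=80, gcd(2,80)=2 -> preserves
  Option B: v=69, gcd(2,69)=1 -> changes
  Option C: v=68, gcd(2,68)=2 -> preserves
  Option D: v=74, gcd(2,74)=2 -> preserves
  Option E: v=60, gcd(2,60)=2 -> preserves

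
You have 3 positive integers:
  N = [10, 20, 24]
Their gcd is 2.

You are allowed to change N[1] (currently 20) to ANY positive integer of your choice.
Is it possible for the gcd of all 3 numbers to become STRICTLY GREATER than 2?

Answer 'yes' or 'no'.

Current gcd = 2
gcd of all OTHER numbers (without N[1]=20): gcd([10, 24]) = 2
The new gcd after any change is gcd(2, new_value).
This can be at most 2.
Since 2 = old gcd 2, the gcd can only stay the same or decrease.

Answer: no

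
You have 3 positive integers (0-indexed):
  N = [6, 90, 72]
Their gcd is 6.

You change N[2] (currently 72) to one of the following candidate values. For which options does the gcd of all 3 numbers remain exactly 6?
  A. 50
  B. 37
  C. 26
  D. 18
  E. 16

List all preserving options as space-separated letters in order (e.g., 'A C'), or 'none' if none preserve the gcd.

Answer: D

Derivation:
Old gcd = 6; gcd of others (without N[2]) = 6
New gcd for candidate v: gcd(6, v). Preserves old gcd iff gcd(6, v) = 6.
  Option A: v=50, gcd(6,50)=2 -> changes
  Option B: v=37, gcd(6,37)=1 -> changes
  Option C: v=26, gcd(6,26)=2 -> changes
  Option D: v=18, gcd(6,18)=6 -> preserves
  Option E: v=16, gcd(6,16)=2 -> changes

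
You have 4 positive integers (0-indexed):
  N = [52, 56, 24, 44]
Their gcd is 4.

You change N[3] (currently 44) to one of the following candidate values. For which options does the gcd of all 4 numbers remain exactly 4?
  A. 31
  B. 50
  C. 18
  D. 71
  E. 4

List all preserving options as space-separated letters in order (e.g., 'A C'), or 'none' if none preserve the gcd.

Answer: E

Derivation:
Old gcd = 4; gcd of others (without N[3]) = 4
New gcd for candidate v: gcd(4, v). Preserves old gcd iff gcd(4, v) = 4.
  Option A: v=31, gcd(4,31)=1 -> changes
  Option B: v=50, gcd(4,50)=2 -> changes
  Option C: v=18, gcd(4,18)=2 -> changes
  Option D: v=71, gcd(4,71)=1 -> changes
  Option E: v=4, gcd(4,4)=4 -> preserves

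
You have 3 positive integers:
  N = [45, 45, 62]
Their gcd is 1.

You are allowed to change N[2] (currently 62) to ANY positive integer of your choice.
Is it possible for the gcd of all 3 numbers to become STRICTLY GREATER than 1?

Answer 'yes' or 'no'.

Current gcd = 1
gcd of all OTHER numbers (without N[2]=62): gcd([45, 45]) = 45
The new gcd after any change is gcd(45, new_value).
This can be at most 45.
Since 45 > old gcd 1, the gcd CAN increase (e.g., set N[2] = 45).

Answer: yes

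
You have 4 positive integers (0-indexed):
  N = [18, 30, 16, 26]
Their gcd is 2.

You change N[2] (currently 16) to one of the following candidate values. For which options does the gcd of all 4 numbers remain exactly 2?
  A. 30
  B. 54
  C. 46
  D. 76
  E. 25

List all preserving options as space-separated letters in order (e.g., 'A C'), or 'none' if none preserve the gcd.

Answer: A B C D

Derivation:
Old gcd = 2; gcd of others (without N[2]) = 2
New gcd for candidate v: gcd(2, v). Preserves old gcd iff gcd(2, v) = 2.
  Option A: v=30, gcd(2,30)=2 -> preserves
  Option B: v=54, gcd(2,54)=2 -> preserves
  Option C: v=46, gcd(2,46)=2 -> preserves
  Option D: v=76, gcd(2,76)=2 -> preserves
  Option E: v=25, gcd(2,25)=1 -> changes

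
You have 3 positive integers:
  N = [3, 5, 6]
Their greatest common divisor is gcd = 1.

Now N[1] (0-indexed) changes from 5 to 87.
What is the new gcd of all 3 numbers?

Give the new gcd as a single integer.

Numbers: [3, 5, 6], gcd = 1
Change: index 1, 5 -> 87
gcd of the OTHER numbers (without index 1): gcd([3, 6]) = 3
New gcd = gcd(g_others, new_val) = gcd(3, 87) = 3

Answer: 3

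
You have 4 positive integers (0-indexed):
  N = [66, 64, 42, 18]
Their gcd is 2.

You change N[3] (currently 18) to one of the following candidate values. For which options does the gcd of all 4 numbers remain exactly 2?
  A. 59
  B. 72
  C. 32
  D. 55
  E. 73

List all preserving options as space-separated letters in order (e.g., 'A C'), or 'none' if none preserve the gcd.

Old gcd = 2; gcd of others (without N[3]) = 2
New gcd for candidate v: gcd(2, v). Preserves old gcd iff gcd(2, v) = 2.
  Option A: v=59, gcd(2,59)=1 -> changes
  Option B: v=72, gcd(2,72)=2 -> preserves
  Option C: v=32, gcd(2,32)=2 -> preserves
  Option D: v=55, gcd(2,55)=1 -> changes
  Option E: v=73, gcd(2,73)=1 -> changes

Answer: B C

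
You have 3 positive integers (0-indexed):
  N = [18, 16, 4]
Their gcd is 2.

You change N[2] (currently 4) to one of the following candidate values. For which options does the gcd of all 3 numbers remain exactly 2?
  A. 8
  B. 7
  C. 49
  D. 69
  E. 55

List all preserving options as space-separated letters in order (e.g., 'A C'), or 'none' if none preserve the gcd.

Old gcd = 2; gcd of others (without N[2]) = 2
New gcd for candidate v: gcd(2, v). Preserves old gcd iff gcd(2, v) = 2.
  Option A: v=8, gcd(2,8)=2 -> preserves
  Option B: v=7, gcd(2,7)=1 -> changes
  Option C: v=49, gcd(2,49)=1 -> changes
  Option D: v=69, gcd(2,69)=1 -> changes
  Option E: v=55, gcd(2,55)=1 -> changes

Answer: A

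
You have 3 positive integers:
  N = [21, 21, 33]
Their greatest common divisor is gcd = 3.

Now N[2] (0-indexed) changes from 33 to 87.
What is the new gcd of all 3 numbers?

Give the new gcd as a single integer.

Answer: 3

Derivation:
Numbers: [21, 21, 33], gcd = 3
Change: index 2, 33 -> 87
gcd of the OTHER numbers (without index 2): gcd([21, 21]) = 21
New gcd = gcd(g_others, new_val) = gcd(21, 87) = 3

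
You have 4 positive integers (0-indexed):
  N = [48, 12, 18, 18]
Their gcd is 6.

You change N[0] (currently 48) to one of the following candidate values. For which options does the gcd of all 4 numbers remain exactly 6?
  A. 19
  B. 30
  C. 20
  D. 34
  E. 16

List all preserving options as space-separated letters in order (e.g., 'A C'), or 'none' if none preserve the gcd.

Old gcd = 6; gcd of others (without N[0]) = 6
New gcd for candidate v: gcd(6, v). Preserves old gcd iff gcd(6, v) = 6.
  Option A: v=19, gcd(6,19)=1 -> changes
  Option B: v=30, gcd(6,30)=6 -> preserves
  Option C: v=20, gcd(6,20)=2 -> changes
  Option D: v=34, gcd(6,34)=2 -> changes
  Option E: v=16, gcd(6,16)=2 -> changes

Answer: B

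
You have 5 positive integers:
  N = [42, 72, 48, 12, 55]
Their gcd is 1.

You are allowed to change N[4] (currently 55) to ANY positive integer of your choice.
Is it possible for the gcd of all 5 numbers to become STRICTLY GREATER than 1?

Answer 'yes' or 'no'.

Current gcd = 1
gcd of all OTHER numbers (without N[4]=55): gcd([42, 72, 48, 12]) = 6
The new gcd after any change is gcd(6, new_value).
This can be at most 6.
Since 6 > old gcd 1, the gcd CAN increase (e.g., set N[4] = 6).

Answer: yes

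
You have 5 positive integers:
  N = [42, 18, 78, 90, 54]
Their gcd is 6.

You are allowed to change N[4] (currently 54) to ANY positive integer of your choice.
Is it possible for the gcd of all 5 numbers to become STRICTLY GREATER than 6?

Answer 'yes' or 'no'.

Current gcd = 6
gcd of all OTHER numbers (without N[4]=54): gcd([42, 18, 78, 90]) = 6
The new gcd after any change is gcd(6, new_value).
This can be at most 6.
Since 6 = old gcd 6, the gcd can only stay the same or decrease.

Answer: no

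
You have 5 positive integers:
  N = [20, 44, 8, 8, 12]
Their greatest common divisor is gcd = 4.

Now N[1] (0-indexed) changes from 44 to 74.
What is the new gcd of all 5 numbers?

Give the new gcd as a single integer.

Numbers: [20, 44, 8, 8, 12], gcd = 4
Change: index 1, 44 -> 74
gcd of the OTHER numbers (without index 1): gcd([20, 8, 8, 12]) = 4
New gcd = gcd(g_others, new_val) = gcd(4, 74) = 2

Answer: 2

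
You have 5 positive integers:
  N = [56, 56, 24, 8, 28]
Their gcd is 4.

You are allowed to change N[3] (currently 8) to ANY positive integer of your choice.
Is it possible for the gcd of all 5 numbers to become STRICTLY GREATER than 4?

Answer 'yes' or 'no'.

Answer: no

Derivation:
Current gcd = 4
gcd of all OTHER numbers (without N[3]=8): gcd([56, 56, 24, 28]) = 4
The new gcd after any change is gcd(4, new_value).
This can be at most 4.
Since 4 = old gcd 4, the gcd can only stay the same or decrease.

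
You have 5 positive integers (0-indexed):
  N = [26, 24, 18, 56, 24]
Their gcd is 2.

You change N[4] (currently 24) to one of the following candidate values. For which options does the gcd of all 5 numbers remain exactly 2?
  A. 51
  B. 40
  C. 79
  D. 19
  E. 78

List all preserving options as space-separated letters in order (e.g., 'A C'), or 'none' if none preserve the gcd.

Answer: B E

Derivation:
Old gcd = 2; gcd of others (without N[4]) = 2
New gcd for candidate v: gcd(2, v). Preserves old gcd iff gcd(2, v) = 2.
  Option A: v=51, gcd(2,51)=1 -> changes
  Option B: v=40, gcd(2,40)=2 -> preserves
  Option C: v=79, gcd(2,79)=1 -> changes
  Option D: v=19, gcd(2,19)=1 -> changes
  Option E: v=78, gcd(2,78)=2 -> preserves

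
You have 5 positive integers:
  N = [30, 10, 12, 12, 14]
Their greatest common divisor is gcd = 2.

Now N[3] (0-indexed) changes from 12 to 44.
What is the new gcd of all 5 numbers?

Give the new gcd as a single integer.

Answer: 2

Derivation:
Numbers: [30, 10, 12, 12, 14], gcd = 2
Change: index 3, 12 -> 44
gcd of the OTHER numbers (without index 3): gcd([30, 10, 12, 14]) = 2
New gcd = gcd(g_others, new_val) = gcd(2, 44) = 2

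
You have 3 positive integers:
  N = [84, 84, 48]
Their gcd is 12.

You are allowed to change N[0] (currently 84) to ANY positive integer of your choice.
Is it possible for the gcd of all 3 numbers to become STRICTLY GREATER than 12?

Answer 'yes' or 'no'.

Answer: no

Derivation:
Current gcd = 12
gcd of all OTHER numbers (without N[0]=84): gcd([84, 48]) = 12
The new gcd after any change is gcd(12, new_value).
This can be at most 12.
Since 12 = old gcd 12, the gcd can only stay the same or decrease.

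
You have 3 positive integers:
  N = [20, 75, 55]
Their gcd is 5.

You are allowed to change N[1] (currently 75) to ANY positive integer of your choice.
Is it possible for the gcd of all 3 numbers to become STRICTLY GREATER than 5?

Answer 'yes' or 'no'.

Current gcd = 5
gcd of all OTHER numbers (without N[1]=75): gcd([20, 55]) = 5
The new gcd after any change is gcd(5, new_value).
This can be at most 5.
Since 5 = old gcd 5, the gcd can only stay the same or decrease.

Answer: no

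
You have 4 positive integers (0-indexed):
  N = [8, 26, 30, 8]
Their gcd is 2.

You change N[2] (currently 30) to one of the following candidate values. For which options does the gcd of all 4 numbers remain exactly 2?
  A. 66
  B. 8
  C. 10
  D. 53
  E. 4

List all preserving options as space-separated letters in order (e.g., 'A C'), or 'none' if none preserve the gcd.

Answer: A B C E

Derivation:
Old gcd = 2; gcd of others (without N[2]) = 2
New gcd for candidate v: gcd(2, v). Preserves old gcd iff gcd(2, v) = 2.
  Option A: v=66, gcd(2,66)=2 -> preserves
  Option B: v=8, gcd(2,8)=2 -> preserves
  Option C: v=10, gcd(2,10)=2 -> preserves
  Option D: v=53, gcd(2,53)=1 -> changes
  Option E: v=4, gcd(2,4)=2 -> preserves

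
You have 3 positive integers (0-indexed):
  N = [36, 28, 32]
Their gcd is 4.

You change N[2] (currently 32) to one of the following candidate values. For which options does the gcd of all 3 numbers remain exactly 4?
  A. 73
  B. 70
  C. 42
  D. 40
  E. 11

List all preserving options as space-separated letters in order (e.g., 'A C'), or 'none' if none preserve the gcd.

Old gcd = 4; gcd of others (without N[2]) = 4
New gcd for candidate v: gcd(4, v). Preserves old gcd iff gcd(4, v) = 4.
  Option A: v=73, gcd(4,73)=1 -> changes
  Option B: v=70, gcd(4,70)=2 -> changes
  Option C: v=42, gcd(4,42)=2 -> changes
  Option D: v=40, gcd(4,40)=4 -> preserves
  Option E: v=11, gcd(4,11)=1 -> changes

Answer: D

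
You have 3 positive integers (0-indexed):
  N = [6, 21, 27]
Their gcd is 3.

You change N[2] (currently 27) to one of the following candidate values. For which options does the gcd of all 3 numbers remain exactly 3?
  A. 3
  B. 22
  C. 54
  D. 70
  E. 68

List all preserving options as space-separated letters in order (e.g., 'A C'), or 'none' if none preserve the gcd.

Answer: A C

Derivation:
Old gcd = 3; gcd of others (without N[2]) = 3
New gcd for candidate v: gcd(3, v). Preserves old gcd iff gcd(3, v) = 3.
  Option A: v=3, gcd(3,3)=3 -> preserves
  Option B: v=22, gcd(3,22)=1 -> changes
  Option C: v=54, gcd(3,54)=3 -> preserves
  Option D: v=70, gcd(3,70)=1 -> changes
  Option E: v=68, gcd(3,68)=1 -> changes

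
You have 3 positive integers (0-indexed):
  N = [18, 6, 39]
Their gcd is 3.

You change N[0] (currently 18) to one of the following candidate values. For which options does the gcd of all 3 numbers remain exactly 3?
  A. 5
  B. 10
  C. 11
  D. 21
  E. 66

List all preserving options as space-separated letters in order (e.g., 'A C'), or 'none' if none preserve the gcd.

Answer: D E

Derivation:
Old gcd = 3; gcd of others (without N[0]) = 3
New gcd for candidate v: gcd(3, v). Preserves old gcd iff gcd(3, v) = 3.
  Option A: v=5, gcd(3,5)=1 -> changes
  Option B: v=10, gcd(3,10)=1 -> changes
  Option C: v=11, gcd(3,11)=1 -> changes
  Option D: v=21, gcd(3,21)=3 -> preserves
  Option E: v=66, gcd(3,66)=3 -> preserves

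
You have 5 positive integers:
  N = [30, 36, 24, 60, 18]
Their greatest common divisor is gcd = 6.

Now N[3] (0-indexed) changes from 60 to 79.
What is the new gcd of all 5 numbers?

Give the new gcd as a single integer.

Answer: 1

Derivation:
Numbers: [30, 36, 24, 60, 18], gcd = 6
Change: index 3, 60 -> 79
gcd of the OTHER numbers (without index 3): gcd([30, 36, 24, 18]) = 6
New gcd = gcd(g_others, new_val) = gcd(6, 79) = 1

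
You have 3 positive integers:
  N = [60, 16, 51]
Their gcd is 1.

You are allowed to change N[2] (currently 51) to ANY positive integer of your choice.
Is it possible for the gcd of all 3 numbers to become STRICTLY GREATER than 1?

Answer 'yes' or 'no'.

Answer: yes

Derivation:
Current gcd = 1
gcd of all OTHER numbers (without N[2]=51): gcd([60, 16]) = 4
The new gcd after any change is gcd(4, new_value).
This can be at most 4.
Since 4 > old gcd 1, the gcd CAN increase (e.g., set N[2] = 4).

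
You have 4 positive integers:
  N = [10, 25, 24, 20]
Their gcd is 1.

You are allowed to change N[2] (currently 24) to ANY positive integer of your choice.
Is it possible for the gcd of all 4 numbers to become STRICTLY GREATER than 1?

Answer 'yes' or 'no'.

Answer: yes

Derivation:
Current gcd = 1
gcd of all OTHER numbers (without N[2]=24): gcd([10, 25, 20]) = 5
The new gcd after any change is gcd(5, new_value).
This can be at most 5.
Since 5 > old gcd 1, the gcd CAN increase (e.g., set N[2] = 5).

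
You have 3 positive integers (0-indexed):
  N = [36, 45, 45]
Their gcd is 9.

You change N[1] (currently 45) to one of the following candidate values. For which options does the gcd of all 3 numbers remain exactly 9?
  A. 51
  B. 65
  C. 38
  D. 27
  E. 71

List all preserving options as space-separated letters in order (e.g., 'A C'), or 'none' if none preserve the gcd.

Old gcd = 9; gcd of others (without N[1]) = 9
New gcd for candidate v: gcd(9, v). Preserves old gcd iff gcd(9, v) = 9.
  Option A: v=51, gcd(9,51)=3 -> changes
  Option B: v=65, gcd(9,65)=1 -> changes
  Option C: v=38, gcd(9,38)=1 -> changes
  Option D: v=27, gcd(9,27)=9 -> preserves
  Option E: v=71, gcd(9,71)=1 -> changes

Answer: D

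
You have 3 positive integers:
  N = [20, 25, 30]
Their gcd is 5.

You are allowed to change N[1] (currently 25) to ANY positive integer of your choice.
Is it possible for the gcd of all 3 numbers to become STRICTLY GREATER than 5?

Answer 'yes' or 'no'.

Current gcd = 5
gcd of all OTHER numbers (without N[1]=25): gcd([20, 30]) = 10
The new gcd after any change is gcd(10, new_value).
This can be at most 10.
Since 10 > old gcd 5, the gcd CAN increase (e.g., set N[1] = 10).

Answer: yes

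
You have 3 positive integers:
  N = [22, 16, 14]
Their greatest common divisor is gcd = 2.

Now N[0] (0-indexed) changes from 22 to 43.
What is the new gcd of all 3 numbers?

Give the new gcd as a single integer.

Answer: 1

Derivation:
Numbers: [22, 16, 14], gcd = 2
Change: index 0, 22 -> 43
gcd of the OTHER numbers (without index 0): gcd([16, 14]) = 2
New gcd = gcd(g_others, new_val) = gcd(2, 43) = 1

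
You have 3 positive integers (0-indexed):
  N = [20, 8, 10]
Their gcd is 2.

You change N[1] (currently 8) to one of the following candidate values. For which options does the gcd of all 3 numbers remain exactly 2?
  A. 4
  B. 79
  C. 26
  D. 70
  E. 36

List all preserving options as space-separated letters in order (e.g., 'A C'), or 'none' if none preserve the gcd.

Answer: A C E

Derivation:
Old gcd = 2; gcd of others (without N[1]) = 10
New gcd for candidate v: gcd(10, v). Preserves old gcd iff gcd(10, v) = 2.
  Option A: v=4, gcd(10,4)=2 -> preserves
  Option B: v=79, gcd(10,79)=1 -> changes
  Option C: v=26, gcd(10,26)=2 -> preserves
  Option D: v=70, gcd(10,70)=10 -> changes
  Option E: v=36, gcd(10,36)=2 -> preserves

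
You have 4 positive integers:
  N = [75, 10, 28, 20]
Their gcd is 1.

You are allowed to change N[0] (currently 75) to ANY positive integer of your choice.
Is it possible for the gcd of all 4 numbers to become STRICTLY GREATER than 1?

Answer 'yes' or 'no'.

Current gcd = 1
gcd of all OTHER numbers (without N[0]=75): gcd([10, 28, 20]) = 2
The new gcd after any change is gcd(2, new_value).
This can be at most 2.
Since 2 > old gcd 1, the gcd CAN increase (e.g., set N[0] = 2).

Answer: yes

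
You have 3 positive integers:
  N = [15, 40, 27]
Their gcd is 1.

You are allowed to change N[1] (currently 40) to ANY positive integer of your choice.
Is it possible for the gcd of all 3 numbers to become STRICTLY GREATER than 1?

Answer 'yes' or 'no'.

Current gcd = 1
gcd of all OTHER numbers (without N[1]=40): gcd([15, 27]) = 3
The new gcd after any change is gcd(3, new_value).
This can be at most 3.
Since 3 > old gcd 1, the gcd CAN increase (e.g., set N[1] = 3).

Answer: yes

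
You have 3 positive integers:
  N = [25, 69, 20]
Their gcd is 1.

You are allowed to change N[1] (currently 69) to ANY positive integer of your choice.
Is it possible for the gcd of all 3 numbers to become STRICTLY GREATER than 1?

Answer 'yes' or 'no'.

Answer: yes

Derivation:
Current gcd = 1
gcd of all OTHER numbers (without N[1]=69): gcd([25, 20]) = 5
The new gcd after any change is gcd(5, new_value).
This can be at most 5.
Since 5 > old gcd 1, the gcd CAN increase (e.g., set N[1] = 5).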